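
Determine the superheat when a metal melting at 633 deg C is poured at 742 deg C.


Formula: Superheat = T_pour - T_melt
Superheat = 742 - 633 = 109 deg C

Final answer: 109 deg C


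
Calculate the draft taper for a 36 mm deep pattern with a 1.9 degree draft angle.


Formula: taper = depth * tan(draft_angle)
tan(1.9 deg) = 0.0331734
taper = 36 mm * 0.0331734 = 1.1942 mm


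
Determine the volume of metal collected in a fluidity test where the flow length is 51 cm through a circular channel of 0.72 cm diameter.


Formula: V = pi * (d/2)^2 * L  (cylinder volume)
Radius = 0.72/2 = 0.36 cm
V = pi * 0.36^2 * 51 = 20.7647 cm^3

20.7647 cm^3


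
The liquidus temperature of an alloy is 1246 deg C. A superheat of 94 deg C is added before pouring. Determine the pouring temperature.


Formula: T_pour = T_melt + Superheat
T_pour = 1246 + 94 = 1340 deg C

Answer: 1340 deg C


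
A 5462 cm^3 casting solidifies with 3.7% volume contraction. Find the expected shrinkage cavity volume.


Formula: V_shrink = V_casting * shrinkage_pct / 100
V_shrink = 5462 cm^3 * 3.7 / 100 = 202.0940 cm^3


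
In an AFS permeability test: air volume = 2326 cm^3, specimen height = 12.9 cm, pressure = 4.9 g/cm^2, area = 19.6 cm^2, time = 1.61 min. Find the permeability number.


Formula: Permeability Number P = (V * H) / (p * A * t)
Numerator: V * H = 2326 * 12.9 = 30005.4
Denominator: p * A * t = 4.9 * 19.6 * 1.61 = 154.6244
P = 30005.4 / 154.6244 = 194.0535

194.0535


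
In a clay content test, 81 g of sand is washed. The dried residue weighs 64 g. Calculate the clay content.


Formula: Clay% = (W_total - W_washed) / W_total * 100
Clay mass = 81 - 64 = 17 g
Clay% = 17 / 81 * 100 = 20.9877%

Final answer: 20.9877%


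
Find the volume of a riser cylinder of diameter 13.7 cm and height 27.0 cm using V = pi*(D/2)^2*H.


Formula: V = pi * (D/2)^2 * H  (cylinder volume)
Radius = D/2 = 13.7/2 = 6.85 cm
V = pi * 6.85^2 * 27.0 = 3980.1073 cm^3

3980.1073 cm^3


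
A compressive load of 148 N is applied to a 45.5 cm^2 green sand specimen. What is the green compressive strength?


Formula: Compressive Strength = Force / Area
Strength = 148 N / 45.5 cm^2 = 3.2527 N/cm^2


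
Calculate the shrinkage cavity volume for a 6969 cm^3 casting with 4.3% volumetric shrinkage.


Formula: V_shrink = V_casting * shrinkage_pct / 100
V_shrink = 6969 cm^3 * 4.3 / 100 = 299.6670 cm^3

299.6670 cm^3


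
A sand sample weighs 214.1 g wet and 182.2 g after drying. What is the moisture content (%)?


Formula: MC = (W_wet - W_dry) / W_wet * 100
Water mass = 214.1 - 182.2 = 31.9 g
MC = 31.9 / 214.1 * 100 = 14.8996%

14.8996%


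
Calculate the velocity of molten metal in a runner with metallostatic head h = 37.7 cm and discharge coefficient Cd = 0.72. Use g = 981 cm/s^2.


Formula: v = Cd * sqrt(2 * g * h)  (Torricelli with discharge coefficient)
2*g*h = 2 * 981 * 37.7 = 73967.4 cm^2/s^2
sqrt(73967.4) = 271.96948 cm/s
v = 0.72 * 271.96948 = 195.8180 cm/s


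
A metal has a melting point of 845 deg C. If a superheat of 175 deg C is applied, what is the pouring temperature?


Formula: T_pour = T_melt + Superheat
T_pour = 845 + 175 = 1020 deg C

Answer: 1020 deg C


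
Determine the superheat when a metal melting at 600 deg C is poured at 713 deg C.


Formula: Superheat = T_pour - T_melt
Superheat = 713 - 600 = 113 deg C

113 deg C


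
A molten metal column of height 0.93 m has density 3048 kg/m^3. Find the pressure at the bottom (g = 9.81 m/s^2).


Formula: P = rho * g * h
rho * g = 3048 * 9.81 = 29900.88 N/m^3
P = 29900.88 * 0.93 = 27807.8184 Pa

Final answer: 27807.8184 Pa


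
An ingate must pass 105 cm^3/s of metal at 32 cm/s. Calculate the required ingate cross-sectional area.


Formula: A_ingate = Q / v  (continuity equation)
A = 105 cm^3/s / 32 cm/s = 3.2812 cm^2


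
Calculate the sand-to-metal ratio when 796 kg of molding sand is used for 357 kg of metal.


Formula: Sand-to-Metal Ratio = W_sand / W_metal
Ratio = 796 kg / 357 kg = 2.2297


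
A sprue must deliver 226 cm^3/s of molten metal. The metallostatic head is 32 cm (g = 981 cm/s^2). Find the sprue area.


Formula: v = sqrt(2*g*h), A = Q/v
Velocity: v = sqrt(2 * 981 * 32) = sqrt(62784) = 250.5674 cm/s
Sprue area: A = Q / v = 226 / 250.5674 = 0.9020 cm^2

0.9020 cm^2


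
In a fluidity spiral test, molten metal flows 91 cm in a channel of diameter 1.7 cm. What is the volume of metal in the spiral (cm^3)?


Formula: V = pi * (d/2)^2 * L  (cylinder volume)
Radius = 1.7/2 = 0.85 cm
V = pi * 0.85^2 * 91 = 206.5519 cm^3

206.5519 cm^3


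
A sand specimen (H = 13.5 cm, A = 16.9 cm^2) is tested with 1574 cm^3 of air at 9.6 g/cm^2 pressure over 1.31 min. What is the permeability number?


Formula: Permeability Number P = (V * H) / (p * A * t)
Numerator: V * H = 1574 * 13.5 = 21249.0
Denominator: p * A * t = 9.6 * 16.9 * 1.31 = 212.5344
P = 21249.0 / 212.5344 = 99.9791

99.9791


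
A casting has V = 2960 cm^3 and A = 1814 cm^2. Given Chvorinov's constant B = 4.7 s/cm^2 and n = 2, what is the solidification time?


Formula: t_s = B * (V/A)^n  (Chvorinov's rule, n=2)
Modulus M = V/A = 2960/1814 = 1.631753 cm
M^2 = 1.631753^2 = 2.662618 cm^2
t_s = 4.7 * 2.662618 = 12.5143 s

12.5143 s


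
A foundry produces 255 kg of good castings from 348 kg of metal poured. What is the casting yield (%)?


Formula: Casting Yield = (W_good / W_total) * 100
Yield = (255 kg / 348 kg) * 100 = 73.2759%


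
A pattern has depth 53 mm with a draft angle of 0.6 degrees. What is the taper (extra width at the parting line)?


Formula: taper = depth * tan(draft_angle)
tan(0.6 deg) = 0.0104724
taper = 53 mm * 0.0104724 = 0.5550 mm

0.5550 mm


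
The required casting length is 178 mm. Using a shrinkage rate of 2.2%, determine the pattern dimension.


Formula: L_pattern = L_casting * (1 + shrinkage_rate/100)
Shrinkage factor = 1 + 2.2/100 = 1.022
L_pattern = 178 mm * 1.022 = 181.9160 mm

181.9160 mm


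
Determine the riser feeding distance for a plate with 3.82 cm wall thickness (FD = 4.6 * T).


Formula: FD = 4.6 * T  (riser feeding-distance rule)
FD = 4.6 * 3.82 cm = 17.5720 cm

Answer: 17.5720 cm


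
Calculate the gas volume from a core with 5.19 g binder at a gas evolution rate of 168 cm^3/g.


Formula: V_gas = W_binder * gas_evolution_rate
V = 5.19 g * 168 cm^3/g = 871.9200 cm^3

Answer: 871.9200 cm^3


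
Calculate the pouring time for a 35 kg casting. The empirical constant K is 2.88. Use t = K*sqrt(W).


Formula: t = K * sqrt(W)
sqrt(W) = sqrt(35) = 5.91608
t = 2.88 * 5.91608 = 17.0383 s

Answer: 17.0383 s


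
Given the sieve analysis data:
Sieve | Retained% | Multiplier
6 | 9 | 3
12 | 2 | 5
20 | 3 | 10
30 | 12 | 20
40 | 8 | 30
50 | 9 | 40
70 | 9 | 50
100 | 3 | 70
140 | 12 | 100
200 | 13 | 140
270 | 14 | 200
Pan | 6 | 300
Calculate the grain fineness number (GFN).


Formula: GFN = sum(pct * multiplier) / sum(pct)
sum(pct * multiplier) = 9187
sum(pct) = 100
GFN = 9187 / 100 = 91.87

Final answer: 91.87


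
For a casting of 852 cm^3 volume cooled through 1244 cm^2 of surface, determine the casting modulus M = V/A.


Formula: Casting Modulus M = V / A
M = 852 cm^3 / 1244 cm^2 = 0.6849 cm

0.6849 cm


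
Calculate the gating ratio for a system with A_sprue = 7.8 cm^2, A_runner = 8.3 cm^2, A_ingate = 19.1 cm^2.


Sprue:Runner:Ingate = 1 : 8.3/7.8 : 19.1/7.8 = 1:1.06:2.45

Final answer: 1:1.06:2.45


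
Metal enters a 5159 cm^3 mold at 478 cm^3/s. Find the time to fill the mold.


Formula: t_fill = V_mold / Q_flow
t = 5159 cm^3 / 478 cm^3/s = 10.7929 s

Final answer: 10.7929 s


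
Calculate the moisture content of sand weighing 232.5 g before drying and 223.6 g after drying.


Formula: MC = (W_wet - W_dry) / W_wet * 100
Water mass = 232.5 - 223.6 = 8.9 g
MC = 8.9 / 232.5 * 100 = 3.8280%

Answer: 3.8280%


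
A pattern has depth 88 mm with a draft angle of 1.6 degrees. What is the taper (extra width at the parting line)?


Formula: taper = depth * tan(draft_angle)
tan(1.6 deg) = 0.0279325
taper = 88 mm * 0.0279325 = 2.4581 mm

Final answer: 2.4581 mm


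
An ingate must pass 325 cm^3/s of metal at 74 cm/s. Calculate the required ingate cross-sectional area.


Formula: A_ingate = Q / v  (continuity equation)
A = 325 cm^3/s / 74 cm/s = 4.3919 cm^2

Answer: 4.3919 cm^2


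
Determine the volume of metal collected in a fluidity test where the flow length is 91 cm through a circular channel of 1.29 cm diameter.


Formula: V = pi * (d/2)^2 * L  (cylinder volume)
Radius = 1.29/2 = 0.645 cm
V = pi * 0.645^2 * 91 = 118.9353 cm^3


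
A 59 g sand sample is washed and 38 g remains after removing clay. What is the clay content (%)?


Formula: Clay% = (W_total - W_washed) / W_total * 100
Clay mass = 59 - 38 = 21 g
Clay% = 21 / 59 * 100 = 35.5932%


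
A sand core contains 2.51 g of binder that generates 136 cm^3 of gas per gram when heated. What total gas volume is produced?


Formula: V_gas = W_binder * gas_evolution_rate
V = 2.51 g * 136 cm^3/g = 341.3600 cm^3

Final answer: 341.3600 cm^3


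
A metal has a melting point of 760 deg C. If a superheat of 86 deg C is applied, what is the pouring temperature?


Formula: T_pour = T_melt + Superheat
T_pour = 760 + 86 = 846 deg C

846 deg C


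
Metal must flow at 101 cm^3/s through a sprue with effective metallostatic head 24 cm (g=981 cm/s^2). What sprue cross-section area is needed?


Formula: v = sqrt(2*g*h), A = Q/v
Velocity: v = sqrt(2 * 981 * 24) = sqrt(47088) = 216.9977 cm/s
Sprue area: A = Q / v = 101 / 216.9977 = 0.4654 cm^2

0.4654 cm^2


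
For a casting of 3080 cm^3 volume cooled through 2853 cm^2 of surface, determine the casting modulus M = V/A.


Formula: Casting Modulus M = V / A
M = 3080 cm^3 / 2853 cm^2 = 1.0796 cm


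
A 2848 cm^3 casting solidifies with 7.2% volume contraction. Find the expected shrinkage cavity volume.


Formula: V_shrink = V_casting * shrinkage_pct / 100
V_shrink = 2848 cm^3 * 7.2 / 100 = 205.0560 cm^3


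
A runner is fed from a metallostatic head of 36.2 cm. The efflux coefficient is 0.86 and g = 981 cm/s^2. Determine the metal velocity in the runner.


Formula: v = Cd * sqrt(2 * g * h)  (Torricelli with discharge coefficient)
2*g*h = 2 * 981 * 36.2 = 71024.4 cm^2/s^2
sqrt(71024.4) = 266.50403 cm/s
v = 0.86 * 266.50403 = 229.1935 cm/s

Answer: 229.1935 cm/s


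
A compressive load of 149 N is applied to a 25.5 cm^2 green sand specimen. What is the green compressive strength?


Formula: Compressive Strength = Force / Area
Strength = 149 N / 25.5 cm^2 = 5.8431 N/cm^2


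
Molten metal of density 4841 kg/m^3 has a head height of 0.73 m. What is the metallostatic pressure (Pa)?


Formula: P = rho * g * h
rho * g = 4841 * 9.81 = 47490.21 N/m^3
P = 47490.21 * 0.73 = 34667.8533 Pa

Answer: 34667.8533 Pa


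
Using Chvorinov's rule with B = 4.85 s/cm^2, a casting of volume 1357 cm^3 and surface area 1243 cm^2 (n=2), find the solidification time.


Formula: t_s = B * (V/A)^n  (Chvorinov's rule, n=2)
Modulus M = V/A = 1357/1243 = 1.091714 cm
M^2 = 1.091714^2 = 1.191839 cm^2
t_s = 4.85 * 1.191839 = 5.7804 s

Answer: 5.7804 s


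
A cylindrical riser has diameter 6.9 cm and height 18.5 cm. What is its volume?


Formula: V = pi * (D/2)^2 * H  (cylinder volume)
Radius = D/2 = 6.9/2 = 3.45 cm
V = pi * 3.45^2 * 18.5 = 691.7669 cm^3


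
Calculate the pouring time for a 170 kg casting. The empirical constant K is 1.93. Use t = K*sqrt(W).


Formula: t = K * sqrt(W)
sqrt(W) = sqrt(170) = 13.03840
t = 1.93 * 13.03840 = 25.1641 s

Final answer: 25.1641 s


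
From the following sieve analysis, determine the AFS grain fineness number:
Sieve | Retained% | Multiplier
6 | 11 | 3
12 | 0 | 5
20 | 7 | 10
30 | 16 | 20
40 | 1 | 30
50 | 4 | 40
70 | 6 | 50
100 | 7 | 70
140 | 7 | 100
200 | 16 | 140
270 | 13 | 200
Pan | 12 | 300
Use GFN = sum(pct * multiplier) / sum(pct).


Formula: GFN = sum(pct * multiplier) / sum(pct)
sum(pct * multiplier) = 10543
sum(pct) = 100
GFN = 10543 / 100 = 105.43

Final answer: 105.43


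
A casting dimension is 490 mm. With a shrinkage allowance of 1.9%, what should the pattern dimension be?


Formula: L_pattern = L_casting * (1 + shrinkage_rate/100)
Shrinkage factor = 1 + 1.9/100 = 1.019
L_pattern = 490 mm * 1.019 = 499.3100 mm

Final answer: 499.3100 mm


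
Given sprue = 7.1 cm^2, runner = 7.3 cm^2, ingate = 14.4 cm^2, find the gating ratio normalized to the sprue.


Sprue:Runner:Ingate = 1 : 7.3/7.1 : 14.4/7.1 = 1:1.03:2.03

Final answer: 1:1.03:2.03


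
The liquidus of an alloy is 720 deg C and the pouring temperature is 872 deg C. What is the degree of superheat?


Formula: Superheat = T_pour - T_melt
Superheat = 872 - 720 = 152 deg C


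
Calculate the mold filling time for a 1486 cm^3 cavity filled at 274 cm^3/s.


Formula: t_fill = V_mold / Q_flow
t = 1486 cm^3 / 274 cm^3/s = 5.4234 s

5.4234 s


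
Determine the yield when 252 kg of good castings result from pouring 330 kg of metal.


Formula: Casting Yield = (W_good / W_total) * 100
Yield = (252 kg / 330 kg) * 100 = 76.3636%

76.3636%


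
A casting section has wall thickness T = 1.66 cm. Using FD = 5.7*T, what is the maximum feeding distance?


Formula: FD = 5.7 * T  (riser feeding-distance rule)
FD = 5.7 * 1.66 cm = 9.4620 cm

9.4620 cm


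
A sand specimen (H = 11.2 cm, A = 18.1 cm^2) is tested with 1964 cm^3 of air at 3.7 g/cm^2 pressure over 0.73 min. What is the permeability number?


Formula: Permeability Number P = (V * H) / (p * A * t)
Numerator: V * H = 1964 * 11.2 = 21996.8
Denominator: p * A * t = 3.7 * 18.1 * 0.73 = 48.8881
P = 21996.8 / 48.8881 = 449.9418

Final answer: 449.9418


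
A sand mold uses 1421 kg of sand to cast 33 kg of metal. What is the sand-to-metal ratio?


Formula: Sand-to-Metal Ratio = W_sand / W_metal
Ratio = 1421 kg / 33 kg = 43.0606


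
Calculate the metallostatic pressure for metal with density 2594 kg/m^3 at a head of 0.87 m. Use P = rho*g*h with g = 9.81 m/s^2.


Formula: P = rho * g * h
rho * g = 2594 * 9.81 = 25447.14 N/m^3
P = 25447.14 * 0.87 = 22139.0118 Pa

Answer: 22139.0118 Pa


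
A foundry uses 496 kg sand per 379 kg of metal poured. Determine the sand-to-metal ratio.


Formula: Sand-to-Metal Ratio = W_sand / W_metal
Ratio = 496 kg / 379 kg = 1.3087

Answer: 1.3087


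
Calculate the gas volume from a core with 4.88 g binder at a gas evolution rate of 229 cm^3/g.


Formula: V_gas = W_binder * gas_evolution_rate
V = 4.88 g * 229 cm^3/g = 1117.5200 cm^3


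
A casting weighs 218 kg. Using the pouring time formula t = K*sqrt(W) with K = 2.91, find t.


Formula: t = K * sqrt(W)
sqrt(W) = sqrt(218) = 14.76482
t = 2.91 * 14.76482 = 42.9656 s

Answer: 42.9656 s


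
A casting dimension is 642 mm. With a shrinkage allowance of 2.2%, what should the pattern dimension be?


Formula: L_pattern = L_casting * (1 + shrinkage_rate/100)
Shrinkage factor = 1 + 2.2/100 = 1.022
L_pattern = 642 mm * 1.022 = 656.1240 mm

656.1240 mm


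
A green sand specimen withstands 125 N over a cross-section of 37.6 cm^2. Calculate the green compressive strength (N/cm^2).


Formula: Compressive Strength = Force / Area
Strength = 125 N / 37.6 cm^2 = 3.3245 N/cm^2

3.3245 N/cm^2


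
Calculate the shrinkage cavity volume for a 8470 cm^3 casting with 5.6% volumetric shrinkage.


Formula: V_shrink = V_casting * shrinkage_pct / 100
V_shrink = 8470 cm^3 * 5.6 / 100 = 474.3200 cm^3

Answer: 474.3200 cm^3


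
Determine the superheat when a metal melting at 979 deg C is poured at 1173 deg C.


Formula: Superheat = T_pour - T_melt
Superheat = 1173 - 979 = 194 deg C


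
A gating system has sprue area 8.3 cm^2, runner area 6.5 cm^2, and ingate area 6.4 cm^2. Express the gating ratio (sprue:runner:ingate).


Sprue:Runner:Ingate = 1 : 6.5/8.3 : 6.4/8.3 = 1:0.78:0.77

Final answer: 1:0.78:0.77


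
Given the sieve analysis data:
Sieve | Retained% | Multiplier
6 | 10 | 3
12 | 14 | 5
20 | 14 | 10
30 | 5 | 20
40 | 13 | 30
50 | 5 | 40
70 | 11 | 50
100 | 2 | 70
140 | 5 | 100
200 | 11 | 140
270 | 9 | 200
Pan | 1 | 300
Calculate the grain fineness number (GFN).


Formula: GFN = sum(pct * multiplier) / sum(pct)
sum(pct * multiplier) = 5760
sum(pct) = 100
GFN = 5760 / 100 = 57.60

Final answer: 57.60


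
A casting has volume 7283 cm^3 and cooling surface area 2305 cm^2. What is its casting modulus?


Formula: Casting Modulus M = V / A
M = 7283 cm^3 / 2305 cm^2 = 3.1597 cm

3.1597 cm


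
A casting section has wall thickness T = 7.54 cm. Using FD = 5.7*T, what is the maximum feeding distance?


Formula: FD = 5.7 * T  (riser feeding-distance rule)
FD = 5.7 * 7.54 cm = 42.9780 cm


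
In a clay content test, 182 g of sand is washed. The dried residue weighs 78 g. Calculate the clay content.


Formula: Clay% = (W_total - W_washed) / W_total * 100
Clay mass = 182 - 78 = 104 g
Clay% = 104 / 182 * 100 = 57.1429%

57.1429%


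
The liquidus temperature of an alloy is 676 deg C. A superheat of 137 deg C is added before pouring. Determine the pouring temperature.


Formula: T_pour = T_melt + Superheat
T_pour = 676 + 137 = 813 deg C


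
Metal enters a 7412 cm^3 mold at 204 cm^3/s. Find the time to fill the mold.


Formula: t_fill = V_mold / Q_flow
t = 7412 cm^3 / 204 cm^3/s = 36.3333 s

Final answer: 36.3333 s


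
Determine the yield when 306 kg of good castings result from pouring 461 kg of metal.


Formula: Casting Yield = (W_good / W_total) * 100
Yield = (306 kg / 461 kg) * 100 = 66.3774%

Answer: 66.3774%


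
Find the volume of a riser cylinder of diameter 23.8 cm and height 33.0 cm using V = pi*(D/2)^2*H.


Formula: V = pi * (D/2)^2 * H  (cylinder volume)
Radius = D/2 = 23.8/2 = 11.9 cm
V = pi * 11.9^2 * 33.0 = 14681.0709 cm^3

Answer: 14681.0709 cm^3


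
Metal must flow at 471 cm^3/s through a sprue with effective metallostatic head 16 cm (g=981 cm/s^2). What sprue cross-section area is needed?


Formula: v = sqrt(2*g*h), A = Q/v
Velocity: v = sqrt(2 * 981 * 16) = sqrt(31392) = 177.1779 cm/s
Sprue area: A = Q / v = 471 / 177.1779 = 2.6583 cm^2


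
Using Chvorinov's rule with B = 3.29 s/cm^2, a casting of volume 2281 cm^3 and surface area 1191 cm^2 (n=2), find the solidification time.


Formula: t_s = B * (V/A)^n  (Chvorinov's rule, n=2)
Modulus M = V/A = 2281/1191 = 1.915197 cm
M^2 = 1.915197^2 = 3.667980 cm^2
t_s = 3.29 * 3.667980 = 12.0677 s

Final answer: 12.0677 s


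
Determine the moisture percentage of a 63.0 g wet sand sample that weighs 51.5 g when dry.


Formula: MC = (W_wet - W_dry) / W_wet * 100
Water mass = 63.0 - 51.5 = 11.5 g
MC = 11.5 / 63.0 * 100 = 18.2540%

Answer: 18.2540%


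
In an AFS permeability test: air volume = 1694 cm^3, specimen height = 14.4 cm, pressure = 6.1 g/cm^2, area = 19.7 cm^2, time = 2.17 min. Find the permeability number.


Formula: Permeability Number P = (V * H) / (p * A * t)
Numerator: V * H = 1694 * 14.4 = 24393.6
Denominator: p * A * t = 6.1 * 19.7 * 2.17 = 260.7689
P = 24393.6 / 260.7689 = 93.5449

Final answer: 93.5449


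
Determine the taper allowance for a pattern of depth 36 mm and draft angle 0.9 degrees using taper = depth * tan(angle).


Formula: taper = depth * tan(draft_angle)
tan(0.9 deg) = 0.0157093
taper = 36 mm * 0.0157093 = 0.5655 mm


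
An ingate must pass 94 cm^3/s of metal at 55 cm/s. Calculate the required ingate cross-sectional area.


Formula: A_ingate = Q / v  (continuity equation)
A = 94 cm^3/s / 55 cm/s = 1.7091 cm^2


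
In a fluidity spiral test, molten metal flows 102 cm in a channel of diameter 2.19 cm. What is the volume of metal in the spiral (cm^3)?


Formula: V = pi * (d/2)^2 * L  (cylinder volume)
Radius = 2.19/2 = 1.095 cm
V = pi * 1.095^2 * 102 = 384.2185 cm^3

Answer: 384.2185 cm^3


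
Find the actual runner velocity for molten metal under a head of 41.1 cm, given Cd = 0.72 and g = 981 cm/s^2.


Formula: v = Cd * sqrt(2 * g * h)  (Torricelli with discharge coefficient)
2*g*h = 2 * 981 * 41.1 = 80638.2 cm^2/s^2
sqrt(80638.2) = 283.96866 cm/s
v = 0.72 * 283.96866 = 204.4574 cm/s


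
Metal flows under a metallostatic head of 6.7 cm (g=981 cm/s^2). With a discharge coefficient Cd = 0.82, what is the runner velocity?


Formula: v = Cd * sqrt(2 * g * h)  (Torricelli with discharge coefficient)
2*g*h = 2 * 981 * 6.7 = 13145.4 cm^2/s^2
sqrt(13145.4) = 114.65339 cm/s
v = 0.82 * 114.65339 = 94.0158 cm/s


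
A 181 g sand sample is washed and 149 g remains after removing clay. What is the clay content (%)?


Formula: Clay% = (W_total - W_washed) / W_total * 100
Clay mass = 181 - 149 = 32 g
Clay% = 32 / 181 * 100 = 17.6796%

Final answer: 17.6796%


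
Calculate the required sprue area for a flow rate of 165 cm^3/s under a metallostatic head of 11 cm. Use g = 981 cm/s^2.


Formula: v = sqrt(2*g*h), A = Q/v
Velocity: v = sqrt(2 * 981 * 11) = sqrt(21582) = 146.9081 cm/s
Sprue area: A = Q / v = 165 / 146.9081 = 1.1232 cm^2

1.1232 cm^2


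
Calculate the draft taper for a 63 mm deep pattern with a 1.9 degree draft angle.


Formula: taper = depth * tan(draft_angle)
tan(1.9 deg) = 0.0331734
taper = 63 mm * 0.0331734 = 2.0899 mm


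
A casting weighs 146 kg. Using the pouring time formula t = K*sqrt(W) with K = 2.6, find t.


Formula: t = K * sqrt(W)
sqrt(W) = sqrt(146) = 12.08305
t = 2.6 * 12.08305 = 31.4159 s

31.4159 s


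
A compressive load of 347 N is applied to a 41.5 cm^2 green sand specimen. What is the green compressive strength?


Formula: Compressive Strength = Force / Area
Strength = 347 N / 41.5 cm^2 = 8.3614 N/cm^2

Answer: 8.3614 N/cm^2


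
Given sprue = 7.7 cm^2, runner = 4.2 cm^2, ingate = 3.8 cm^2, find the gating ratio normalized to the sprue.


Sprue:Runner:Ingate = 1 : 4.2/7.7 : 3.8/7.7 = 1:0.55:0.49

1:0.55:0.49


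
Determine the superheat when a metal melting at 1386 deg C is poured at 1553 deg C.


Formula: Superheat = T_pour - T_melt
Superheat = 1553 - 1386 = 167 deg C

Answer: 167 deg C


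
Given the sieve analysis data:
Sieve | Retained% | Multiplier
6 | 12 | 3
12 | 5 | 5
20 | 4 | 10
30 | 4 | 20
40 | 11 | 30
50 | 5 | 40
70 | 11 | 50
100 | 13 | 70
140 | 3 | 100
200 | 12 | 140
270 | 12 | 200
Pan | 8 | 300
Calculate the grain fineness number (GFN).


Formula: GFN = sum(pct * multiplier) / sum(pct)
sum(pct * multiplier) = 8951
sum(pct) = 100
GFN = 8951 / 100 = 89.51

Answer: 89.51


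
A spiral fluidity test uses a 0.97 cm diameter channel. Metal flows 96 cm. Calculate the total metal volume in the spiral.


Formula: V = pi * (d/2)^2 * L  (cylinder volume)
Radius = 0.97/2 = 0.485 cm
V = pi * 0.485^2 * 96 = 70.9422 cm^3


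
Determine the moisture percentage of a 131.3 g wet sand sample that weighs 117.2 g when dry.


Formula: MC = (W_wet - W_dry) / W_wet * 100
Water mass = 131.3 - 117.2 = 14.1 g
MC = 14.1 / 131.3 * 100 = 10.7388%


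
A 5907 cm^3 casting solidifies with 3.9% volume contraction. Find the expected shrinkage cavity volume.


Formula: V_shrink = V_casting * shrinkage_pct / 100
V_shrink = 5907 cm^3 * 3.9 / 100 = 230.3730 cm^3

Answer: 230.3730 cm^3


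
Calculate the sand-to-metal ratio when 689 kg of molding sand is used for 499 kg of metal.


Formula: Sand-to-Metal Ratio = W_sand / W_metal
Ratio = 689 kg / 499 kg = 1.3808

1.3808


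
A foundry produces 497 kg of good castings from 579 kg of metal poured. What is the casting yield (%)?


Formula: Casting Yield = (W_good / W_total) * 100
Yield = (497 kg / 579 kg) * 100 = 85.8377%


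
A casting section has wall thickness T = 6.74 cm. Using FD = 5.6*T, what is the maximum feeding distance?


Formula: FD = 5.6 * T  (riser feeding-distance rule)
FD = 5.6 * 6.74 cm = 37.7440 cm

37.7440 cm


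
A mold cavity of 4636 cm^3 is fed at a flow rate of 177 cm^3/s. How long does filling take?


Formula: t_fill = V_mold / Q_flow
t = 4636 cm^3 / 177 cm^3/s = 26.1921 s


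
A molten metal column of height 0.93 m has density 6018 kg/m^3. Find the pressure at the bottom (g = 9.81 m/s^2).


Formula: P = rho * g * h
rho * g = 6018 * 9.81 = 59036.58 N/m^3
P = 59036.58 * 0.93 = 54904.0194 Pa

54904.0194 Pa


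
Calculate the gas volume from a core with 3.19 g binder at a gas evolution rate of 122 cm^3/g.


Formula: V_gas = W_binder * gas_evolution_rate
V = 3.19 g * 122 cm^3/g = 389.1800 cm^3

389.1800 cm^3


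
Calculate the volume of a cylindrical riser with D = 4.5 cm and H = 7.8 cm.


Formula: V = pi * (D/2)^2 * H  (cylinder volume)
Radius = D/2 = 4.5/2 = 2.25 cm
V = pi * 2.25^2 * 7.8 = 124.0536 cm^3

124.0536 cm^3


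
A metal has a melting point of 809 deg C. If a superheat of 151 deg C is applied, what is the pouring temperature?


Formula: T_pour = T_melt + Superheat
T_pour = 809 + 151 = 960 deg C

960 deg C


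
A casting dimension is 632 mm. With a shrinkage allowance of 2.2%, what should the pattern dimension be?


Formula: L_pattern = L_casting * (1 + shrinkage_rate/100)
Shrinkage factor = 1 + 2.2/100 = 1.022
L_pattern = 632 mm * 1.022 = 645.9040 mm

Answer: 645.9040 mm


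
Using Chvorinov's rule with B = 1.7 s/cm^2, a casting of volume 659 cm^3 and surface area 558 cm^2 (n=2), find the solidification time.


Formula: t_s = B * (V/A)^n  (Chvorinov's rule, n=2)
Modulus M = V/A = 659/558 = 1.181004 cm
M^2 = 1.181004^2 = 1.394770 cm^2
t_s = 1.7 * 1.394770 = 2.3711 s


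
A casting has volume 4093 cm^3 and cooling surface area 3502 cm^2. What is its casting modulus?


Formula: Casting Modulus M = V / A
M = 4093 cm^3 / 3502 cm^2 = 1.1688 cm


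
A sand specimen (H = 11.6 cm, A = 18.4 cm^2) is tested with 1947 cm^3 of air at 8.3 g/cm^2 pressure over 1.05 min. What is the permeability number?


Formula: Permeability Number P = (V * H) / (p * A * t)
Numerator: V * H = 1947 * 11.6 = 22585.2
Denominator: p * A * t = 8.3 * 18.4 * 1.05 = 160.356
P = 22585.2 / 160.356 = 140.8441

Final answer: 140.8441


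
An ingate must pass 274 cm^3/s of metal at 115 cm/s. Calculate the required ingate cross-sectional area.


Formula: A_ingate = Q / v  (continuity equation)
A = 274 cm^3/s / 115 cm/s = 2.3826 cm^2

Answer: 2.3826 cm^2


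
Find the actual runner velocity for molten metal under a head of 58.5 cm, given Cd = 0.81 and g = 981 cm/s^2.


Formula: v = Cd * sqrt(2 * g * h)  (Torricelli with discharge coefficient)
2*g*h = 2 * 981 * 58.5 = 114777.0 cm^2/s^2
sqrt(114777.0) = 338.78754 cm/s
v = 0.81 * 338.78754 = 274.4179 cm/s

274.4179 cm/s


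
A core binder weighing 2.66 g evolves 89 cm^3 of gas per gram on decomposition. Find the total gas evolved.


Formula: V_gas = W_binder * gas_evolution_rate
V = 2.66 g * 89 cm^3/g = 236.7400 cm^3

Answer: 236.7400 cm^3


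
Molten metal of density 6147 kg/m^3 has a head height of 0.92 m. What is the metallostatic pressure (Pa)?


Formula: P = rho * g * h
rho * g = 6147 * 9.81 = 60302.07 N/m^3
P = 60302.07 * 0.92 = 55477.9044 Pa

Answer: 55477.9044 Pa


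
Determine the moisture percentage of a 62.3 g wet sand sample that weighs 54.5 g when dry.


Formula: MC = (W_wet - W_dry) / W_wet * 100
Water mass = 62.3 - 54.5 = 7.8 g
MC = 7.8 / 62.3 * 100 = 12.5201%

Final answer: 12.5201%


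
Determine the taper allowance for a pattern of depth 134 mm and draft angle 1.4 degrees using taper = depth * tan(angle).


Formula: taper = depth * tan(draft_angle)
tan(1.4 deg) = 0.0244395
taper = 134 mm * 0.0244395 = 3.2749 mm

Answer: 3.2749 mm


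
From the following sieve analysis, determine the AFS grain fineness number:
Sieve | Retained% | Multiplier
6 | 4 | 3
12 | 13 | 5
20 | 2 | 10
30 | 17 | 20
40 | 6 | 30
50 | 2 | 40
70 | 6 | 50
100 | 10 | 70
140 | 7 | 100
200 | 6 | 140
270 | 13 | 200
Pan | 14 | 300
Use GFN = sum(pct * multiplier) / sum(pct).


Formula: GFN = sum(pct * multiplier) / sum(pct)
sum(pct * multiplier) = 10037
sum(pct) = 100
GFN = 10037 / 100 = 100.37


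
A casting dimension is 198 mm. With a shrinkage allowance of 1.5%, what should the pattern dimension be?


Formula: L_pattern = L_casting * (1 + shrinkage_rate/100)
Shrinkage factor = 1 + 1.5/100 = 1.015
L_pattern = 198 mm * 1.015 = 200.9700 mm

Answer: 200.9700 mm


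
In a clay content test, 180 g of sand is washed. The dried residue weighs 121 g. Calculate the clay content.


Formula: Clay% = (W_total - W_washed) / W_total * 100
Clay mass = 180 - 121 = 59 g
Clay% = 59 / 180 * 100 = 32.7778%

32.7778%


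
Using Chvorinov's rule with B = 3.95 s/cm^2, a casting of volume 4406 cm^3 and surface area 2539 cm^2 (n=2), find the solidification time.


Formula: t_s = B * (V/A)^n  (Chvorinov's rule, n=2)
Modulus M = V/A = 4406/2539 = 1.735329 cm
M^2 = 1.735329^2 = 3.011367 cm^2
t_s = 3.95 * 3.011367 = 11.8949 s

11.8949 s


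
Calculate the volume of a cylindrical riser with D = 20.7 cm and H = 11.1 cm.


Formula: V = pi * (D/2)^2 * H  (cylinder volume)
Radius = D/2 = 20.7/2 = 10.35 cm
V = pi * 10.35^2 * 11.1 = 3735.5414 cm^3

Final answer: 3735.5414 cm^3


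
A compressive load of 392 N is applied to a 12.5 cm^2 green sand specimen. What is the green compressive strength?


Formula: Compressive Strength = Force / Area
Strength = 392 N / 12.5 cm^2 = 31.3600 N/cm^2

31.3600 N/cm^2


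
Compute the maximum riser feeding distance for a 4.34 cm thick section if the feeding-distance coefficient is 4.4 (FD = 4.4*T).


Formula: FD = 4.4 * T  (riser feeding-distance rule)
FD = 4.4 * 4.34 cm = 19.0960 cm

19.0960 cm


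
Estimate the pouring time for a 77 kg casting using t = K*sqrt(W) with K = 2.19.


Formula: t = K * sqrt(W)
sqrt(W) = sqrt(77) = 8.77496
t = 2.19 * 8.77496 = 19.2172 s

Answer: 19.2172 s


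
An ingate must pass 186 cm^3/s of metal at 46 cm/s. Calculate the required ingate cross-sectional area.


Formula: A_ingate = Q / v  (continuity equation)
A = 186 cm^3/s / 46 cm/s = 4.0435 cm^2

Final answer: 4.0435 cm^2


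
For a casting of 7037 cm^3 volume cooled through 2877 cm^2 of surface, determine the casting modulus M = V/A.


Formula: Casting Modulus M = V / A
M = 7037 cm^3 / 2877 cm^2 = 2.4460 cm

2.4460 cm


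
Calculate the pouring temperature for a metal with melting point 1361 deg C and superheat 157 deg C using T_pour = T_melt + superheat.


Formula: T_pour = T_melt + Superheat
T_pour = 1361 + 157 = 1518 deg C


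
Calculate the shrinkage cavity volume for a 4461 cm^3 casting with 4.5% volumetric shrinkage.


Formula: V_shrink = V_casting * shrinkage_pct / 100
V_shrink = 4461 cm^3 * 4.5 / 100 = 200.7450 cm^3

Final answer: 200.7450 cm^3


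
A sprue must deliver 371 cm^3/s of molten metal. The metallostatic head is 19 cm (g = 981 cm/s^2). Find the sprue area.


Formula: v = sqrt(2*g*h), A = Q/v
Velocity: v = sqrt(2 * 981 * 19) = sqrt(37278) = 193.0751 cm/s
Sprue area: A = Q / v = 371 / 193.0751 = 1.9215 cm^2

Final answer: 1.9215 cm^2


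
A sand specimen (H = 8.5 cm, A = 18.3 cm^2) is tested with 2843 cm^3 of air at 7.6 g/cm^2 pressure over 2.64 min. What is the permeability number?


Formula: Permeability Number P = (V * H) / (p * A * t)
Numerator: V * H = 2843 * 8.5 = 24165.5
Denominator: p * A * t = 7.6 * 18.3 * 2.64 = 367.1712
P = 24165.5 / 367.1712 = 65.8153


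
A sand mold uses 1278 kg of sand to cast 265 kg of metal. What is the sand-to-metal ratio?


Formula: Sand-to-Metal Ratio = W_sand / W_metal
Ratio = 1278 kg / 265 kg = 4.8226

4.8226


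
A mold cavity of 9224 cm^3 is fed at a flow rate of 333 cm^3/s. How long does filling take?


Formula: t_fill = V_mold / Q_flow
t = 9224 cm^3 / 333 cm^3/s = 27.6997 s

Answer: 27.6997 s


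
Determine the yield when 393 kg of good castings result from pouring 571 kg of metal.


Formula: Casting Yield = (W_good / W_total) * 100
Yield = (393 kg / 571 kg) * 100 = 68.8266%

68.8266%


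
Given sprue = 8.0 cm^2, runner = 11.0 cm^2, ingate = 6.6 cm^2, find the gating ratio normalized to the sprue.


Sprue:Runner:Ingate = 1 : 11.0/8.0 : 6.6/8.0 = 1:1.38:0.83

Answer: 1:1.38:0.83


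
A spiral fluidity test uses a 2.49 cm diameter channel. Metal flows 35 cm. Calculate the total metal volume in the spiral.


Formula: V = pi * (d/2)^2 * L  (cylinder volume)
Radius = 2.49/2 = 1.245 cm
V = pi * 1.245^2 * 35 = 170.4342 cm^3

Final answer: 170.4342 cm^3


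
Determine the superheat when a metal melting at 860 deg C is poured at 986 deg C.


Formula: Superheat = T_pour - T_melt
Superheat = 986 - 860 = 126 deg C


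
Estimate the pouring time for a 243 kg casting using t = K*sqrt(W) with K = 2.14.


Formula: t = K * sqrt(W)
sqrt(W) = sqrt(243) = 15.58846
t = 2.14 * 15.58846 = 33.3593 s

33.3593 s


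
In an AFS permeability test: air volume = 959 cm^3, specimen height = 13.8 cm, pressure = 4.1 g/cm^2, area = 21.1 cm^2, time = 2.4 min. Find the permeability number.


Formula: Permeability Number P = (V * H) / (p * A * t)
Numerator: V * H = 959 * 13.8 = 13234.2
Denominator: p * A * t = 4.1 * 21.1 * 2.4 = 207.624
P = 13234.2 / 207.624 = 63.7412

Answer: 63.7412


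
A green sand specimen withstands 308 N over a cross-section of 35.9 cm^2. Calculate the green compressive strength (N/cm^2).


Formula: Compressive Strength = Force / Area
Strength = 308 N / 35.9 cm^2 = 8.5794 N/cm^2


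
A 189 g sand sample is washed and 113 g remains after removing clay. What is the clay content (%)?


Formula: Clay% = (W_total - W_washed) / W_total * 100
Clay mass = 189 - 113 = 76 g
Clay% = 76 / 189 * 100 = 40.2116%

Answer: 40.2116%


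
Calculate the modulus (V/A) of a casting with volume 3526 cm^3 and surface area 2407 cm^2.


Formula: Casting Modulus M = V / A
M = 3526 cm^3 / 2407 cm^2 = 1.4649 cm

Final answer: 1.4649 cm


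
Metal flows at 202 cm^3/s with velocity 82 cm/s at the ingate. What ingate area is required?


Formula: A_ingate = Q / v  (continuity equation)
A = 202 cm^3/s / 82 cm/s = 2.4634 cm^2

Final answer: 2.4634 cm^2


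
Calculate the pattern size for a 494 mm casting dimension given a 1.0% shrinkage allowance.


Formula: L_pattern = L_casting * (1 + shrinkage_rate/100)
Shrinkage factor = 1 + 1.0/100 = 1.01
L_pattern = 494 mm * 1.01 = 498.9400 mm

498.9400 mm


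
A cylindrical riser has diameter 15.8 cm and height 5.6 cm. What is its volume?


Formula: V = pi * (D/2)^2 * H  (cylinder volume)
Radius = D/2 = 15.8/2 = 7.9 cm
V = pi * 7.9^2 * 5.6 = 1097.9741 cm^3


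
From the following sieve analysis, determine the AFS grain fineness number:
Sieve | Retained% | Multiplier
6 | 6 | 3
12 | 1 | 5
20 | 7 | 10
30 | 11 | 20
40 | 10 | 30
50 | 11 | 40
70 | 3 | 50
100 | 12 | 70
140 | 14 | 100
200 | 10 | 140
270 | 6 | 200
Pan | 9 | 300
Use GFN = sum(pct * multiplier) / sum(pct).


Formula: GFN = sum(pct * multiplier) / sum(pct)
sum(pct * multiplier) = 8743
sum(pct) = 100
GFN = 8743 / 100 = 87.43

Final answer: 87.43


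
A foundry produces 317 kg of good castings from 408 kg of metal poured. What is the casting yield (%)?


Formula: Casting Yield = (W_good / W_total) * 100
Yield = (317 kg / 408 kg) * 100 = 77.6961%


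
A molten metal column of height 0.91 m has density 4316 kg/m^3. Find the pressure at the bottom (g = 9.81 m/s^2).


Formula: P = rho * g * h
rho * g = 4316 * 9.81 = 42339.96 N/m^3
P = 42339.96 * 0.91 = 38529.3636 Pa

Final answer: 38529.3636 Pa


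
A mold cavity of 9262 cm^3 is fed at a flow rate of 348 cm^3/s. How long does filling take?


Formula: t_fill = V_mold / Q_flow
t = 9262 cm^3 / 348 cm^3/s = 26.6149 s


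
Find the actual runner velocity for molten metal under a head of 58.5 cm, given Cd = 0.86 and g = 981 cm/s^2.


Formula: v = Cd * sqrt(2 * g * h)  (Torricelli with discharge coefficient)
2*g*h = 2 * 981 * 58.5 = 114777.0 cm^2/s^2
sqrt(114777.0) = 338.78754 cm/s
v = 0.86 * 338.78754 = 291.3573 cm/s

291.3573 cm/s


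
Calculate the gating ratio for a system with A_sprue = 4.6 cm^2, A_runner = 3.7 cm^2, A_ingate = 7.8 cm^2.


Sprue:Runner:Ingate = 1 : 3.7/4.6 : 7.8/4.6 = 1:0.80:1.70


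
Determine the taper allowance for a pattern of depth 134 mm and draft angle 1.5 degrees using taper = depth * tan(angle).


Formula: taper = depth * tan(draft_angle)
tan(1.5 deg) = 0.0261859
taper = 134 mm * 0.0261859 = 3.5089 mm

Final answer: 3.5089 mm


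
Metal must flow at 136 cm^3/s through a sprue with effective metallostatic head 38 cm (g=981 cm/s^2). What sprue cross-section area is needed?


Formula: v = sqrt(2*g*h), A = Q/v
Velocity: v = sqrt(2 * 981 * 38) = sqrt(74556) = 273.0494 cm/s
Sprue area: A = Q / v = 136 / 273.0494 = 0.4981 cm^2

Answer: 0.4981 cm^2


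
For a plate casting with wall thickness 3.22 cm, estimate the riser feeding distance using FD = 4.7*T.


Formula: FD = 4.7 * T  (riser feeding-distance rule)
FD = 4.7 * 3.22 cm = 15.1340 cm

15.1340 cm


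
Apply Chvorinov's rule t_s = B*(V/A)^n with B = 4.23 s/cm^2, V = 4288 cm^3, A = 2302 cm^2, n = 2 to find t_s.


Formula: t_s = B * (V/A)^n  (Chvorinov's rule, n=2)
Modulus M = V/A = 4288/2302 = 1.862728 cm
M^2 = 1.862728^2 = 3.469756 cm^2
t_s = 4.23 * 3.469756 = 14.6771 s


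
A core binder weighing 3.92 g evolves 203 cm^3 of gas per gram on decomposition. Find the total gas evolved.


Formula: V_gas = W_binder * gas_evolution_rate
V = 3.92 g * 203 cm^3/g = 795.7600 cm^3


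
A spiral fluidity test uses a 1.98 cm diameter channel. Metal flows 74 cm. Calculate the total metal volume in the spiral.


Formula: V = pi * (d/2)^2 * L  (cylinder volume)
Radius = 1.98/2 = 0.99 cm
V = pi * 0.99^2 * 74 = 227.8515 cm^3


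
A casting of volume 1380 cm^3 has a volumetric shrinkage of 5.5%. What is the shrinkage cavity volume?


Formula: V_shrink = V_casting * shrinkage_pct / 100
V_shrink = 1380 cm^3 * 5.5 / 100 = 75.9000 cm^3

Final answer: 75.9000 cm^3


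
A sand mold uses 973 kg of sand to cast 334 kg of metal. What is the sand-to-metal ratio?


Formula: Sand-to-Metal Ratio = W_sand / W_metal
Ratio = 973 kg / 334 kg = 2.9132

Final answer: 2.9132


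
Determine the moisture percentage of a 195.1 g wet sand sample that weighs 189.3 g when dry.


Formula: MC = (W_wet - W_dry) / W_wet * 100
Water mass = 195.1 - 189.3 = 5.8 g
MC = 5.8 / 195.1 * 100 = 2.9728%

2.9728%


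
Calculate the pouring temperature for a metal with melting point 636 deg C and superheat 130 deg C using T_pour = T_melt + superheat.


Formula: T_pour = T_melt + Superheat
T_pour = 636 + 130 = 766 deg C

Final answer: 766 deg C


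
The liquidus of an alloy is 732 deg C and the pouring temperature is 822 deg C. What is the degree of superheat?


Formula: Superheat = T_pour - T_melt
Superheat = 822 - 732 = 90 deg C


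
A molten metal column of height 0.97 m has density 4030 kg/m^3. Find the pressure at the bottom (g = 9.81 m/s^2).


Formula: P = rho * g * h
rho * g = 4030 * 9.81 = 39534.3 N/m^3
P = 39534.3 * 0.97 = 38348.2710 Pa

Final answer: 38348.2710 Pa


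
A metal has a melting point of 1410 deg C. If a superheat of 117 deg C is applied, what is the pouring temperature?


Formula: T_pour = T_melt + Superheat
T_pour = 1410 + 117 = 1527 deg C

Answer: 1527 deg C


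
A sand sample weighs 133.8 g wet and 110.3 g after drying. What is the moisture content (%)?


Formula: MC = (W_wet - W_dry) / W_wet * 100
Water mass = 133.8 - 110.3 = 23.5 g
MC = 23.5 / 133.8 * 100 = 17.5635%

17.5635%


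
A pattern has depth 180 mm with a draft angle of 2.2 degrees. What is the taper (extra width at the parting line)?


Formula: taper = depth * tan(draft_angle)
tan(2.2 deg) = 0.0384161
taper = 180 mm * 0.0384161 = 6.9149 mm

6.9149 mm


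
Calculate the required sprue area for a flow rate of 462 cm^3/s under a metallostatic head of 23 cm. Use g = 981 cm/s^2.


Formula: v = sqrt(2*g*h), A = Q/v
Velocity: v = sqrt(2 * 981 * 23) = sqrt(45126) = 212.4288 cm/s
Sprue area: A = Q / v = 462 / 212.4288 = 2.1748 cm^2

Answer: 2.1748 cm^2
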